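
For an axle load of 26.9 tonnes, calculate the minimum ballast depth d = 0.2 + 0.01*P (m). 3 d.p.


d = 0.2 + 0.01 * 26.9
d = 0.2 + 0.269
d = 0.469 m

0.469


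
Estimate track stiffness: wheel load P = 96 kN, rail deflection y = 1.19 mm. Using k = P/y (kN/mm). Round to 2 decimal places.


Track stiffness k = P / y
k = 96 / 1.19
k = 80.67 kN/mm

80.67


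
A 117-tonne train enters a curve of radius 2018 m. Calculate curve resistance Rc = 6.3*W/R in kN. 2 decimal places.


Rc = 6.3 * W / R
Rc = 6.3 * 117 / 2018
Rc = 737.1 / 2018
Rc = 0.37 kN

0.37


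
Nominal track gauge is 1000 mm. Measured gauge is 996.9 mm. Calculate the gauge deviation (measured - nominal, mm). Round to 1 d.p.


Deviation = measured - nominal
Deviation = 996.9 - 1000
Deviation = -3.1 mm

-3.1


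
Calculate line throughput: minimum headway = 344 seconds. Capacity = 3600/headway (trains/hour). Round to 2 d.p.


Capacity = 3600 / headway
Capacity = 3600 / 344
Capacity = 10.47 trains/hour

10.47


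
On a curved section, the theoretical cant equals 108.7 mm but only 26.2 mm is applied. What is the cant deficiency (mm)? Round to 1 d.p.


Cant deficiency = equilibrium cant - actual cant
CD = 108.7 - 26.2
CD = 82.5 mm

82.5


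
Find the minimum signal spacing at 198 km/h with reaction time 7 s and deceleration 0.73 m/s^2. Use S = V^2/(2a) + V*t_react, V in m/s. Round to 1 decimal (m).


V = 198 / 3.6 = 55.0 m/s
Braking distance = 55.0^2 / (2*0.73) = 2071.9178 m
Sighting distance = 55.0 * 7 = 385.0 m
S = 2071.9178 + 385.0 = 2456.9 m

2456.9


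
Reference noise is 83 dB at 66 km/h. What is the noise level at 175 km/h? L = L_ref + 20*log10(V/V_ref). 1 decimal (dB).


V/V_ref = 175 / 66 = 2.651515
log10(2.651515) = 0.423494
20 * 0.423494 = 8.4699
L = 83 + 8.4699 = 91.5 dB

91.5


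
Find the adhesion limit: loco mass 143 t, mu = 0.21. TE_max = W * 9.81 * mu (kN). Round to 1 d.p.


TE_max = W * g * mu
TE_max = 143 * 9.81 * 0.21
TE_max = 1402.83 * 0.21
TE_max = 294.6 kN

294.6


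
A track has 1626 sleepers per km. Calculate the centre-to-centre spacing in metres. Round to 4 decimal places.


Spacing = 1000 m / number of sleepers
Spacing = 1000 / 1626
Spacing = 0.6150 m

0.6150


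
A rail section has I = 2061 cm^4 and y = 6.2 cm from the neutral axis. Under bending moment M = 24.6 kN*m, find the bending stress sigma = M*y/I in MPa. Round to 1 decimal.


Convert units:
M = 24.6 kN*m = 24600000 N*mm
y = 6.2 cm = 62 mm
I = 2061 cm^4 = 20610000 mm^4
sigma = 24600000 * 62 / 20610000
sigma = 74.0 MPa

74.0


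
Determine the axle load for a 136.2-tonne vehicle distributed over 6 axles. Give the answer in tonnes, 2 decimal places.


Load per axle = total weight / number of axles
Load = 136.2 / 6
Load = 22.70 tonnes

22.70


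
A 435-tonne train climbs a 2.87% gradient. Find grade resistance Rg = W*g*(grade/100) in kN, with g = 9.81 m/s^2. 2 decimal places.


Rg = W * 9.81 * grade / 100
Rg = 435 * 9.81 * 2.87 / 100
Rg = 4267.35 * 0.0287
Rg = 122.47 kN

122.47


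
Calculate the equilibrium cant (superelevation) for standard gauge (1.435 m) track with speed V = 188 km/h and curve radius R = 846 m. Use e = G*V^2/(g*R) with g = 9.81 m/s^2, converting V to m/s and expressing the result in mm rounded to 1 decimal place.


Convert speed: V = 188 / 3.6 = 52.2222 m/s
Apply formula: e = 1.435 * 52.2222^2 / (9.81 * 846)
e = 1.435 * 2727.1605 / 8299.26
e = 0.471545 m = 471.5 mm

471.5


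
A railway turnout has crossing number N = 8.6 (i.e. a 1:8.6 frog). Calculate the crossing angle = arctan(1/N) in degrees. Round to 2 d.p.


1/N = 1/8.6 = 0.116279
angle = arctan(0.116279) = 0.115759 rad
angle = 0.115759 * 180/pi = 6.63 degrees

6.63


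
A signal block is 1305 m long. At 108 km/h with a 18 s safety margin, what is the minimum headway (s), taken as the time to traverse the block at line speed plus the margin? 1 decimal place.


V = 108 / 3.6 = 30.0 m/s
Block traversal time = 1305 / 30.0 = 43.5 s
Headway = 43.5 + 18
Headway = 61.5 s

61.5


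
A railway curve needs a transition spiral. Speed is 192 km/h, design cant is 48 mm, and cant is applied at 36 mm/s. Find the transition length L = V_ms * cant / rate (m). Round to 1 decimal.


Convert speed: V = 192 / 3.6 = 53.3333 m/s
L = 53.3333 * 48 / 36
L = 2560.0 / 36
L = 71.1 m

71.1


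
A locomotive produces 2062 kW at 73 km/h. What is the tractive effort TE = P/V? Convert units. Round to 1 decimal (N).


Convert: P = 2062 kW = 2062000 W
V = 73 / 3.6 = 20.2778 m/s
TE = 2062000 / 20.2778
TE = 101687.7 N

101687.7


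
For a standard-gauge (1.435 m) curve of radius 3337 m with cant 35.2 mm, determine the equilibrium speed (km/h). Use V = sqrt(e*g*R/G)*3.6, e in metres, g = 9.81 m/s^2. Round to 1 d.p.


Convert cant: e = 35.2 mm = 0.0352 m
V_ms = sqrt(0.0352 * 9.81 * 3337 / 1.435)
V_ms = sqrt(803.000797) = 28.3373 m/s
V = 28.3373 * 3.6 = 102.0 km/h

102.0


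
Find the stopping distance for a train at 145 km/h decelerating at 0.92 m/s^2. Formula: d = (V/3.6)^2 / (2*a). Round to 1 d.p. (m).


Convert speed: V = 145 / 3.6 = 40.2778 m/s
V^2 = 1622.2994
d = 1622.2994 / (2 * 0.92)
d = 1622.2994 / 1.84
d = 881.7 m

881.7


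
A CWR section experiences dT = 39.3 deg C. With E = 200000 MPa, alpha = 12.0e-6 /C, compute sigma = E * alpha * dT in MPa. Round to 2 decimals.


sigma = E * alpha * dT
sigma = 200000 * 12.0e-6 * 39.3
sigma = 2.4 * 39.3
sigma = 94.32 MPa

94.32


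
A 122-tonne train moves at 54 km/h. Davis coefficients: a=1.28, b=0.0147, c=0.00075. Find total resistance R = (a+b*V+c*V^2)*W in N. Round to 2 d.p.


b*V = 0.0147 * 54 = 0.7938
c*V^2 = 0.00075 * 2916 = 2.187
R_per_t = 1.28 + 0.7938 + 2.187 = 4.2608 N/t
R_total = 4.2608 * 122 = 519.82 N

519.82


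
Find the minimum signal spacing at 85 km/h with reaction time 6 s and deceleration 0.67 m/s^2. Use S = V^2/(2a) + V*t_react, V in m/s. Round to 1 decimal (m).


V = 85 / 3.6 = 23.6111 m/s
Braking distance = 23.6111^2 / (2*0.67) = 416.0333 m
Sighting distance = 23.6111 * 6 = 141.6667 m
S = 416.0333 + 141.6667 = 557.7 m

557.7


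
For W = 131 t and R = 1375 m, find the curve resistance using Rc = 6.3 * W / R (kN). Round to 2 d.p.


Rc = 6.3 * W / R
Rc = 6.3 * 131 / 1375
Rc = 825.3 / 1375
Rc = 0.60 kN

0.60


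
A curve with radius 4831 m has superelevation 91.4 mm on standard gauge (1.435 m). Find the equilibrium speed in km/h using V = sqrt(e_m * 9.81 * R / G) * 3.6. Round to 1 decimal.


Convert cant: e = 91.4 mm = 0.0914 m
V_ms = sqrt(0.0914 * 9.81 * 4831 / 1.435)
V_ms = sqrt(3018.563661) = 54.9415 m/s
V = 54.9415 * 3.6 = 197.8 km/h

197.8


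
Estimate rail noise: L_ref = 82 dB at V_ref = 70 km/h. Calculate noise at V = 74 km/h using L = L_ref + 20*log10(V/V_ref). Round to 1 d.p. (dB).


V/V_ref = 74 / 70 = 1.057143
log10(1.057143) = 0.024134
20 * 0.024134 = 0.4827
L = 82 + 0.4827 = 82.5 dB

82.5


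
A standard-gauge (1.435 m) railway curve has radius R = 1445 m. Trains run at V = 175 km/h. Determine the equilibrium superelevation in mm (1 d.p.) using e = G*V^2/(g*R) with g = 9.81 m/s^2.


Convert speed: V = 175 / 3.6 = 48.6111 m/s
Apply formula: e = 1.435 * 48.6111^2 / (9.81 * 1445)
e = 1.435 * 2363.0401 / 14175.45
e = 0.239214 m = 239.2 mm

239.2


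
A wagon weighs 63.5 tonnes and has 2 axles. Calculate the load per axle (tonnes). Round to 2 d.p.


Load per axle = total weight / number of axles
Load = 63.5 / 2
Load = 31.75 tonnes

31.75


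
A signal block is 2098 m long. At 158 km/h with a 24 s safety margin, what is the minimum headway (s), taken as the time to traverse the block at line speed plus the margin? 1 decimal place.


V = 158 / 3.6 = 43.8889 m/s
Block traversal time = 2098 / 43.8889 = 47.8025 s
Headway = 47.8025 + 24
Headway = 71.8 s

71.8


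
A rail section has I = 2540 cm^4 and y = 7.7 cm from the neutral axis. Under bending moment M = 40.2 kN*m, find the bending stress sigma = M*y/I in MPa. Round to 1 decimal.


Convert units:
M = 40.2 kN*m = 40200000 N*mm
y = 7.7 cm = 77 mm
I = 2540 cm^4 = 25400000 mm^4
sigma = 40200000 * 77 / 25400000
sigma = 121.9 MPa

121.9


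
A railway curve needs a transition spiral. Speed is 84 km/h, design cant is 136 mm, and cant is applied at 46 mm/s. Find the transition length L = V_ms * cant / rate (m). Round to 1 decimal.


Convert speed: V = 84 / 3.6 = 23.3333 m/s
L = 23.3333 * 136 / 46
L = 3173.3333 / 46
L = 69.0 m

69.0


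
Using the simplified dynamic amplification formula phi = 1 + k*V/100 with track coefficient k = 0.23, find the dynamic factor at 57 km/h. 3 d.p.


phi = 1 + k * V / 100
phi = 1 + 0.23 * 57 / 100
phi = 1 + 0.1311
phi = 1.131

1.131


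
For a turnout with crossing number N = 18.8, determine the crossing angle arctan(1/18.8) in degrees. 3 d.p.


1/N = 1/18.8 = 0.053191
angle = arctan(0.053191) = 0.053141 rad
angle = 0.053141 * 180/pi = 3.045 degrees

3.045


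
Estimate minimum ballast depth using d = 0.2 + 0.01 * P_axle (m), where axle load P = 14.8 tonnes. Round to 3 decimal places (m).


d = 0.2 + 0.01 * 14.8
d = 0.2 + 0.148
d = 0.348 m

0.348


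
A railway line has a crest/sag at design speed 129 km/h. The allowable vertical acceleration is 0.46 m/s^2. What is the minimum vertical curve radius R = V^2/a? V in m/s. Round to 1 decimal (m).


Convert speed: V = 129 / 3.6 = 35.8333 m/s
V^2 = 1284.0278 m^2/s^2
R_v = 1284.0278 / 0.46
R_v = 2791.4 m

2791.4


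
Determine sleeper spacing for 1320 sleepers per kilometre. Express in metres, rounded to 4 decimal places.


Spacing = 1000 m / number of sleepers
Spacing = 1000 / 1320
Spacing = 0.7576 m

0.7576


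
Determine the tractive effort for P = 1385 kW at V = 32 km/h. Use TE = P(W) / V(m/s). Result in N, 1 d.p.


Convert: P = 1385 kW = 1385000 W
V = 32 / 3.6 = 8.8889 m/s
TE = 1385000 / 8.8889
TE = 155812.5 N

155812.5


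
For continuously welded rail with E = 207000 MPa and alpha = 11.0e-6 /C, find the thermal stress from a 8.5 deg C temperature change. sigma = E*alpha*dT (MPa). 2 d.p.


sigma = E * alpha * dT
sigma = 207000 * 11.0e-6 * 8.5
sigma = 2.277 * 8.5
sigma = 19.35 MPa

19.35


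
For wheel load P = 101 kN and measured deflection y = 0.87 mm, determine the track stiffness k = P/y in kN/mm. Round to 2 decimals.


Track stiffness k = P / y
k = 101 / 0.87
k = 116.09 kN/mm

116.09


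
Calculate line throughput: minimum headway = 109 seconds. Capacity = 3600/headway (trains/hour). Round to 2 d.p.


Capacity = 3600 / headway
Capacity = 3600 / 109
Capacity = 33.03 trains/hour

33.03


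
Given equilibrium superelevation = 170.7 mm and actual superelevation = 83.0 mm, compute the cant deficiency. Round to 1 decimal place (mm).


Cant deficiency = equilibrium cant - actual cant
CD = 170.7 - 83.0
CD = 87.7 mm

87.7


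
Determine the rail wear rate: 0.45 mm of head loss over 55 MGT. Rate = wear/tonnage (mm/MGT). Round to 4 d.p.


Wear rate = total wear / cumulative tonnage
Rate = 0.45 / 55
Rate = 0.0082 mm/MGT

0.0082


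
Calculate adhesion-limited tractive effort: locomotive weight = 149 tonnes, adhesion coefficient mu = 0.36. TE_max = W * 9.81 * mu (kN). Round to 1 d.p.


TE_max = W * g * mu
TE_max = 149 * 9.81 * 0.36
TE_max = 1461.69 * 0.36
TE_max = 526.2 kN

526.2


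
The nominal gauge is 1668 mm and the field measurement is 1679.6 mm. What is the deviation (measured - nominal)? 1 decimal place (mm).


Deviation = measured - nominal
Deviation = 1679.6 - 1668
Deviation = 11.6 mm

11.6


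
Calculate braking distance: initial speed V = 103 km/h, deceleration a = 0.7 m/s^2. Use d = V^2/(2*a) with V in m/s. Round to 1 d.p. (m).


Convert speed: V = 103 / 3.6 = 28.6111 m/s
V^2 = 818.5957
d = 818.5957 / (2 * 0.7)
d = 818.5957 / 1.4
d = 584.7 m

584.7


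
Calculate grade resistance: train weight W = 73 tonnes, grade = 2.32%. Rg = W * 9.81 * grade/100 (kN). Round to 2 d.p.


Rg = W * 9.81 * grade / 100
Rg = 73 * 9.81 * 2.32 / 100
Rg = 716.13 * 0.0232
Rg = 16.61 kN

16.61


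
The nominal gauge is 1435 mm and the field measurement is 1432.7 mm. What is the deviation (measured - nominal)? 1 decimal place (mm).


Deviation = measured - nominal
Deviation = 1432.7 - 1435
Deviation = -2.3 mm

-2.3


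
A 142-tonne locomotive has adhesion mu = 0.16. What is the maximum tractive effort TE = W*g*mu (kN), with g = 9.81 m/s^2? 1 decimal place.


TE_max = W * g * mu
TE_max = 142 * 9.81 * 0.16
TE_max = 1393.02 * 0.16
TE_max = 222.9 kN

222.9


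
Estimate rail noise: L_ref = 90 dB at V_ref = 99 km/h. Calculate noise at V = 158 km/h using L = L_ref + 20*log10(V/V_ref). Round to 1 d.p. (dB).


V/V_ref = 158 / 99 = 1.59596
log10(1.59596) = 0.203022
20 * 0.203022 = 4.0604
L = 90 + 4.0604 = 94.1 dB

94.1


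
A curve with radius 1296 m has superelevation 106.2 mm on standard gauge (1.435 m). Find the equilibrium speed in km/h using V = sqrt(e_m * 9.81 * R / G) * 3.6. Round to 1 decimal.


Convert cant: e = 106.2 mm = 0.1062 m
V_ms = sqrt(0.1062 * 9.81 * 1296 / 1.435)
V_ms = sqrt(940.906838) = 30.6742 m/s
V = 30.6742 * 3.6 = 110.4 km/h

110.4


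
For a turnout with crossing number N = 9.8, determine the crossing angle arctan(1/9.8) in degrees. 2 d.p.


1/N = 1/9.8 = 0.102041
angle = arctan(0.102041) = 0.101689 rad
angle = 0.101689 * 180/pi = 5.83 degrees

5.83


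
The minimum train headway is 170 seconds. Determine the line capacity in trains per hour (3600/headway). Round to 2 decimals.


Capacity = 3600 / headway
Capacity = 3600 / 170
Capacity = 21.18 trains/hour

21.18


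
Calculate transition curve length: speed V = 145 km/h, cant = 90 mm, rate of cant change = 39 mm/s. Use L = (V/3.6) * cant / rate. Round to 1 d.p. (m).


Convert speed: V = 145 / 3.6 = 40.2778 m/s
L = 40.2778 * 90 / 39
L = 3625.0 / 39
L = 92.9 m

92.9


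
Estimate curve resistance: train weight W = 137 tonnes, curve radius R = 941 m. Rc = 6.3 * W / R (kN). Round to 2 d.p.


Rc = 6.3 * W / R
Rc = 6.3 * 137 / 941
Rc = 863.1 / 941
Rc = 0.92 kN

0.92


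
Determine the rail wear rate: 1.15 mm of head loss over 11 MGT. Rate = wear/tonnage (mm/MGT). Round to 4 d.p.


Wear rate = total wear / cumulative tonnage
Rate = 1.15 / 11
Rate = 0.1045 mm/MGT

0.1045


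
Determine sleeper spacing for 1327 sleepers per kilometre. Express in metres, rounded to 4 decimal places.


Spacing = 1000 m / number of sleepers
Spacing = 1000 / 1327
Spacing = 0.7536 m

0.7536


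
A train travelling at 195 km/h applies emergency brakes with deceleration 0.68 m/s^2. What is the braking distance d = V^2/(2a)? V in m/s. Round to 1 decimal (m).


Convert speed: V = 195 / 3.6 = 54.1667 m/s
V^2 = 2934.0278
d = 2934.0278 / (2 * 0.68)
d = 2934.0278 / 1.36
d = 2157.4 m

2157.4


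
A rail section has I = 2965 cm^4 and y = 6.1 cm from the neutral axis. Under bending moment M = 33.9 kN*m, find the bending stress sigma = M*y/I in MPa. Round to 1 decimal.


Convert units:
M = 33.9 kN*m = 33900000 N*mm
y = 6.1 cm = 61 mm
I = 2965 cm^4 = 29650000 mm^4
sigma = 33900000 * 61 / 29650000
sigma = 69.7 MPa

69.7


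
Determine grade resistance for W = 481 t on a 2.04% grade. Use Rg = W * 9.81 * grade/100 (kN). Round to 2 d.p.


Rg = W * 9.81 * grade / 100
Rg = 481 * 9.81 * 2.04 / 100
Rg = 4718.61 * 0.0204
Rg = 96.26 kN

96.26


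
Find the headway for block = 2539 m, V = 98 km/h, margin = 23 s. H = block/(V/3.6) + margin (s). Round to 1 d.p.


V = 98 / 3.6 = 27.2222 m/s
Block traversal time = 2539 / 27.2222 = 93.2694 s
Headway = 93.2694 + 23
Headway = 116.3 s

116.3


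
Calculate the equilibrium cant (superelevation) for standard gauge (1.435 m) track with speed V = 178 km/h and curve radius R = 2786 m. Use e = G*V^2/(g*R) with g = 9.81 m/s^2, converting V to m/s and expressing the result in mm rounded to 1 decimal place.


Convert speed: V = 178 / 3.6 = 49.4444 m/s
Apply formula: e = 1.435 * 49.4444^2 / (9.81 * 2786)
e = 1.435 * 2444.7531 / 27330.66
e = 0.128362 m = 128.4 mm

128.4


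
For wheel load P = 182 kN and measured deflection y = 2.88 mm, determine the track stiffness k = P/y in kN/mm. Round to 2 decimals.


Track stiffness k = P / y
k = 182 / 2.88
k = 63.19 kN/mm

63.19


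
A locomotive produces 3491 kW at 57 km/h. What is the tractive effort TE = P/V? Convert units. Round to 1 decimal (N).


Convert: P = 3491 kW = 3491000 W
V = 57 / 3.6 = 15.8333 m/s
TE = 3491000 / 15.8333
TE = 220484.2 N

220484.2


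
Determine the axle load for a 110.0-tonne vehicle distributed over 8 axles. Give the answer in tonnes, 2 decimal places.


Load per axle = total weight / number of axles
Load = 110.0 / 8
Load = 13.75 tonnes

13.75


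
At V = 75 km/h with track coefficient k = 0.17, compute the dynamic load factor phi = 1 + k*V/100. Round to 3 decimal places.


phi = 1 + k * V / 100
phi = 1 + 0.17 * 75 / 100
phi = 1 + 0.1275
phi = 1.128

1.128


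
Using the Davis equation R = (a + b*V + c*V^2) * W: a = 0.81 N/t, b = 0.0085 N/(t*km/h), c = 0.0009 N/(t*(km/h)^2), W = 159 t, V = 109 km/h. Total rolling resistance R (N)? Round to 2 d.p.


b*V = 0.0085 * 109 = 0.9265
c*V^2 = 0.0009 * 11881 = 10.6929
R_per_t = 0.81 + 0.9265 + 10.6929 = 12.4294 N/t
R_total = 12.4294 * 159 = 1976.27 N

1976.27


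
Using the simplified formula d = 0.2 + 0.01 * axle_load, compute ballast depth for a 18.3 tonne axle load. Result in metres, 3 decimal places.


d = 0.2 + 0.01 * 18.3
d = 0.2 + 0.183
d = 0.383 m

0.383


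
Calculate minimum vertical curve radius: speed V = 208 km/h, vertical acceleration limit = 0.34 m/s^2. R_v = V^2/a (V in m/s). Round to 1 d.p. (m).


Convert speed: V = 208 / 3.6 = 57.7778 m/s
V^2 = 3338.2716 m^2/s^2
R_v = 3338.2716 / 0.34
R_v = 9818.4 m

9818.4


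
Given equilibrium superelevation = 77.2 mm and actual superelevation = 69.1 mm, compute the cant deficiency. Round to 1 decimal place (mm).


Cant deficiency = equilibrium cant - actual cant
CD = 77.2 - 69.1
CD = 8.1 mm

8.1


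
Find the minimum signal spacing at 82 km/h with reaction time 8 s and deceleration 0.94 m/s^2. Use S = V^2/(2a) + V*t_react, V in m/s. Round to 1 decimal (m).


V = 82 / 3.6 = 22.7778 m/s
Braking distance = 22.7778^2 / (2*0.94) = 275.9719 m
Sighting distance = 22.7778 * 8 = 182.2222 m
S = 275.9719 + 182.2222 = 458.2 m

458.2


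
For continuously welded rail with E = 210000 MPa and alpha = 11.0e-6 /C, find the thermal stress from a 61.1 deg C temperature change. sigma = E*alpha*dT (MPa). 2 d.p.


sigma = E * alpha * dT
sigma = 210000 * 11.0e-6 * 61.1
sigma = 2.31 * 61.1
sigma = 141.14 MPa

141.14


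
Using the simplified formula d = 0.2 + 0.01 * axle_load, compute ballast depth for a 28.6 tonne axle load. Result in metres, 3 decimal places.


d = 0.2 + 0.01 * 28.6
d = 0.2 + 0.286
d = 0.486 m

0.486


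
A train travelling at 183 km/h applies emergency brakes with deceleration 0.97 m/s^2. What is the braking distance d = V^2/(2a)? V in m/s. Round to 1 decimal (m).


Convert speed: V = 183 / 3.6 = 50.8333 m/s
V^2 = 2584.0278
d = 2584.0278 / (2 * 0.97)
d = 2584.0278 / 1.94
d = 1332.0 m

1332.0


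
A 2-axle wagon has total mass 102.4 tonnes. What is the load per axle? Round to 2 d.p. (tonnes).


Load per axle = total weight / number of axles
Load = 102.4 / 2
Load = 51.20 tonnes

51.20


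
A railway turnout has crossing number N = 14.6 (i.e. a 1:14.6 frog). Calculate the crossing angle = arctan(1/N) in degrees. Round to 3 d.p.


1/N = 1/14.6 = 0.068493
angle = arctan(0.068493) = 0.068386 rad
angle = 0.068386 * 180/pi = 3.918 degrees

3.918


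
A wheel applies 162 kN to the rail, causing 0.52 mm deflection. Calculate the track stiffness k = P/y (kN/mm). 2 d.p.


Track stiffness k = P / y
k = 162 / 0.52
k = 311.54 kN/mm

311.54


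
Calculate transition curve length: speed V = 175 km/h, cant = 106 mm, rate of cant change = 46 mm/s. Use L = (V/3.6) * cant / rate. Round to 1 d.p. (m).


Convert speed: V = 175 / 3.6 = 48.6111 m/s
L = 48.6111 * 106 / 46
L = 5152.7778 / 46
L = 112.0 m

112.0


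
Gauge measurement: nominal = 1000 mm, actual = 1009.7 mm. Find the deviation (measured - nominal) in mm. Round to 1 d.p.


Deviation = measured - nominal
Deviation = 1009.7 - 1000
Deviation = 9.7 mm

9.7


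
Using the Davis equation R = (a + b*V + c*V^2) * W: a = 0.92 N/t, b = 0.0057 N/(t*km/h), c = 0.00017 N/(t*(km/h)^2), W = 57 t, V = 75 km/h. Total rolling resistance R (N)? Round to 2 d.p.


b*V = 0.0057 * 75 = 0.4275
c*V^2 = 0.00017 * 5625 = 0.95625
R_per_t = 0.92 + 0.4275 + 0.95625 = 2.30375 N/t
R_total = 2.30375 * 57 = 131.31 N

131.31


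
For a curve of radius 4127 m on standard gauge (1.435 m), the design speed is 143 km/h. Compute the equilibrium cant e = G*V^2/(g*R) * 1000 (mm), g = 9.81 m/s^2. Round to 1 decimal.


Convert speed: V = 143 / 3.6 = 39.7222 m/s
Apply formula: e = 1.435 * 39.7222^2 / (9.81 * 4127)
e = 1.435 * 1577.8549 / 40485.87
e = 0.055926 m = 55.9 mm

55.9


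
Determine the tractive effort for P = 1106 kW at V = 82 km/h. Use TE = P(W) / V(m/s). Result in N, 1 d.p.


Convert: P = 1106 kW = 1106000 W
V = 82 / 3.6 = 22.7778 m/s
TE = 1106000 / 22.7778
TE = 48556.1 N

48556.1


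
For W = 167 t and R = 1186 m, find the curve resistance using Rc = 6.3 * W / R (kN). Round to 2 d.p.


Rc = 6.3 * W / R
Rc = 6.3 * 167 / 1186
Rc = 1052.1 / 1186
Rc = 0.89 kN

0.89


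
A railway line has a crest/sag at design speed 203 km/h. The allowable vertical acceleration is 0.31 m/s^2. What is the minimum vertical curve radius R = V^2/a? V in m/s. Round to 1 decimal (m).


Convert speed: V = 203 / 3.6 = 56.3889 m/s
V^2 = 3179.7068 m^2/s^2
R_v = 3179.7068 / 0.31
R_v = 10257.1 m

10257.1


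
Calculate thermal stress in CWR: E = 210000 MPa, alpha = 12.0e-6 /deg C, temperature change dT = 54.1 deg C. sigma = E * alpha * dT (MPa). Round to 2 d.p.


sigma = E * alpha * dT
sigma = 210000 * 12.0e-6 * 54.1
sigma = 2.52 * 54.1
sigma = 136.33 MPa

136.33


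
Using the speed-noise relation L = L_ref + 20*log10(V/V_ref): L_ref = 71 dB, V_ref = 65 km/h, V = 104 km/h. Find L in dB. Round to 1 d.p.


V/V_ref = 104 / 65 = 1.6
log10(1.6) = 0.20412
20 * 0.20412 = 4.0824
L = 71 + 4.0824 = 75.1 dB

75.1


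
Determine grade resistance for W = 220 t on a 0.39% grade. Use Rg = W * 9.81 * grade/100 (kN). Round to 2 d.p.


Rg = W * 9.81 * grade / 100
Rg = 220 * 9.81 * 0.39 / 100
Rg = 2158.2 * 0.0039
Rg = 8.42 kN

8.42


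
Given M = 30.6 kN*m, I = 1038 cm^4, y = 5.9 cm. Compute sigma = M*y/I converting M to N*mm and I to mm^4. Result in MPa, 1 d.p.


Convert units:
M = 30.6 kN*m = 30600000 N*mm
y = 5.9 cm = 59 mm
I = 1038 cm^4 = 10380000 mm^4
sigma = 30600000 * 59 / 10380000
sigma = 173.9 MPa

173.9


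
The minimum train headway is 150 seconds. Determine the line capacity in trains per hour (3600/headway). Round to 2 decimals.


Capacity = 3600 / headway
Capacity = 3600 / 150
Capacity = 24.00 trains/hour

24.00


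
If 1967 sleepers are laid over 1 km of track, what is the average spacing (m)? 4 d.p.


Spacing = 1000 m / number of sleepers
Spacing = 1000 / 1967
Spacing = 0.5084 m

0.5084


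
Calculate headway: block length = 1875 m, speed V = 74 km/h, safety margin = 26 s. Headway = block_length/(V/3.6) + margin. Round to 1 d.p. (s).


V = 74 / 3.6 = 20.5556 m/s
Block traversal time = 1875 / 20.5556 = 91.2162 s
Headway = 91.2162 + 26
Headway = 117.2 s

117.2


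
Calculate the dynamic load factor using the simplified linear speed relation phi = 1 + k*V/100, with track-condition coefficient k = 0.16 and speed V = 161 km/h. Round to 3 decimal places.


phi = 1 + k * V / 100
phi = 1 + 0.16 * 161 / 100
phi = 1 + 0.2576
phi = 1.258

1.258


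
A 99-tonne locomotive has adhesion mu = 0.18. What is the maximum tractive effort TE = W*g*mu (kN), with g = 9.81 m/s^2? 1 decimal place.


TE_max = W * g * mu
TE_max = 99 * 9.81 * 0.18
TE_max = 971.19 * 0.18
TE_max = 174.8 kN

174.8


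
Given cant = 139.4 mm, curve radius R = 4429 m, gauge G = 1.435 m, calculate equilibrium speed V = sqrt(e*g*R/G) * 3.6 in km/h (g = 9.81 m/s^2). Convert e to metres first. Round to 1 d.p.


Convert cant: e = 139.4 mm = 0.1394 m
V_ms = sqrt(0.1394 * 9.81 * 4429 / 1.435)
V_ms = sqrt(4220.710457) = 64.967 m/s
V = 64.967 * 3.6 = 233.9 km/h

233.9


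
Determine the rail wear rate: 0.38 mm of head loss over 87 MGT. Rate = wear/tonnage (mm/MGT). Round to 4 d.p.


Wear rate = total wear / cumulative tonnage
Rate = 0.38 / 87
Rate = 0.0044 mm/MGT

0.0044


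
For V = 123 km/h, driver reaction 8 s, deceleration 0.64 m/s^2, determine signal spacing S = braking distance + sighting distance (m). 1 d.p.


V = 123 / 3.6 = 34.1667 m/s
Braking distance = 34.1667^2 / (2*0.64) = 912.0009 m
Sighting distance = 34.1667 * 8 = 273.3333 m
S = 912.0009 + 273.3333 = 1185.3 m

1185.3


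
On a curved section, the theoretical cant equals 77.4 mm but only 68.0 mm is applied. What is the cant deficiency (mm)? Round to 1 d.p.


Cant deficiency = equilibrium cant - actual cant
CD = 77.4 - 68.0
CD = 9.4 mm

9.4


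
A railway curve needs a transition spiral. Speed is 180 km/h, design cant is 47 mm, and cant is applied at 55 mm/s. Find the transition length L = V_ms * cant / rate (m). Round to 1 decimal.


Convert speed: V = 180 / 3.6 = 50.0 m/s
L = 50.0 * 47 / 55
L = 2350.0 / 55
L = 42.7 m

42.7


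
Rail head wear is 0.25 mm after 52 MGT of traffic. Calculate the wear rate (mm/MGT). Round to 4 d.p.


Wear rate = total wear / cumulative tonnage
Rate = 0.25 / 52
Rate = 0.0048 mm/MGT

0.0048


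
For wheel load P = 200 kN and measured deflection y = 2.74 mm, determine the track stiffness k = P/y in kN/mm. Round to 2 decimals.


Track stiffness k = P / y
k = 200 / 2.74
k = 72.99 kN/mm

72.99


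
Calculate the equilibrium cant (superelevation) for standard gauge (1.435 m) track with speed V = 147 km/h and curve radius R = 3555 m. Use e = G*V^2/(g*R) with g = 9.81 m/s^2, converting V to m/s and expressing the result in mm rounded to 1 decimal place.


Convert speed: V = 147 / 3.6 = 40.8333 m/s
Apply formula: e = 1.435 * 40.8333^2 / (9.81 * 3555)
e = 1.435 * 1667.3611 / 34874.55
e = 0.068608 m = 68.6 mm

68.6


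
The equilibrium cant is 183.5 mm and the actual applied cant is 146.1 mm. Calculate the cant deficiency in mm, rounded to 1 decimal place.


Cant deficiency = equilibrium cant - actual cant
CD = 183.5 - 146.1
CD = 37.4 mm

37.4


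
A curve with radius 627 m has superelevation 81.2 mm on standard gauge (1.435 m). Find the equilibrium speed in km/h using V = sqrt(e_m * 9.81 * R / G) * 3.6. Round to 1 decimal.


Convert cant: e = 81.2 mm = 0.0812 m
V_ms = sqrt(0.0812 * 9.81 * 627 / 1.435)
V_ms = sqrt(348.049229) = 18.6561 m/s
V = 18.6561 * 3.6 = 67.2 km/h

67.2


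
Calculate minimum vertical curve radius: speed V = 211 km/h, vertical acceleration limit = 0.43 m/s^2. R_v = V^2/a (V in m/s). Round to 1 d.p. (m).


Convert speed: V = 211 / 3.6 = 58.6111 m/s
V^2 = 3435.2623 m^2/s^2
R_v = 3435.2623 / 0.43
R_v = 7989.0 m

7989.0


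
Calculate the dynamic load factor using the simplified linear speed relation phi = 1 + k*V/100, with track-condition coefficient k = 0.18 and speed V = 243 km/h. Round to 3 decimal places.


phi = 1 + k * V / 100
phi = 1 + 0.18 * 243 / 100
phi = 1 + 0.4374
phi = 1.437

1.437


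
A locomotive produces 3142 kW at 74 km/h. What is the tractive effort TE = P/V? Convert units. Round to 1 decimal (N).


Convert: P = 3142 kW = 3142000 W
V = 74 / 3.6 = 20.5556 m/s
TE = 3142000 / 20.5556
TE = 152854.1 N

152854.1


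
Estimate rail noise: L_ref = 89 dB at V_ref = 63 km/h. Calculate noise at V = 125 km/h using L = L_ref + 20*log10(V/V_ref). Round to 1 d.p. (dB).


V/V_ref = 125 / 63 = 1.984127
log10(1.984127) = 0.297569
20 * 0.297569 = 5.9514
L = 89 + 5.9514 = 95.0 dB

95.0


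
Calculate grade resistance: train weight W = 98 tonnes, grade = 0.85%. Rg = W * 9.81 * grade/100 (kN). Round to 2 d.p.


Rg = W * 9.81 * grade / 100
Rg = 98 * 9.81 * 0.85 / 100
Rg = 961.38 * 0.0085
Rg = 8.17 kN

8.17


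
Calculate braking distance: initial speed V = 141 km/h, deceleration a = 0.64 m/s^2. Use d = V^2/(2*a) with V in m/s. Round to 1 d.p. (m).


Convert speed: V = 141 / 3.6 = 39.1667 m/s
V^2 = 1534.0278
d = 1534.0278 / (2 * 0.64)
d = 1534.0278 / 1.28
d = 1198.5 m

1198.5


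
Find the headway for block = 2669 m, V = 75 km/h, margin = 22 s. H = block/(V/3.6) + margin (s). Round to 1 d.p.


V = 75 / 3.6 = 20.8333 m/s
Block traversal time = 2669 / 20.8333 = 128.112 s
Headway = 128.112 + 22
Headway = 150.1 s

150.1


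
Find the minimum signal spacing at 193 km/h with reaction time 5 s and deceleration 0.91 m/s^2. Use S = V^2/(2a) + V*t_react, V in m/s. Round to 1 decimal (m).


V = 193 / 3.6 = 53.6111 m/s
Braking distance = 53.6111^2 / (2*0.91) = 1579.204 m
Sighting distance = 53.6111 * 5 = 268.0556 m
S = 1579.204 + 268.0556 = 1847.3 m

1847.3


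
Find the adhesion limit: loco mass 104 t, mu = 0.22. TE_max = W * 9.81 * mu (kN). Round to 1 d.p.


TE_max = W * g * mu
TE_max = 104 * 9.81 * 0.22
TE_max = 1020.24 * 0.22
TE_max = 224.5 kN

224.5


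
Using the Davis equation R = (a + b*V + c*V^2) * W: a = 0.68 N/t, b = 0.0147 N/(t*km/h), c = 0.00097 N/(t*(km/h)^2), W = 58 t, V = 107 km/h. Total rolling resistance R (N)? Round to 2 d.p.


b*V = 0.0147 * 107 = 1.5729
c*V^2 = 0.00097 * 11449 = 11.10553
R_per_t = 0.68 + 1.5729 + 11.10553 = 13.35843 N/t
R_total = 13.35843 * 58 = 774.79 N

774.79


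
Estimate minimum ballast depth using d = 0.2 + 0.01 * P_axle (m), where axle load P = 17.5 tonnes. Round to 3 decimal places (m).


d = 0.2 + 0.01 * 17.5
d = 0.2 + 0.175
d = 0.375 m

0.375


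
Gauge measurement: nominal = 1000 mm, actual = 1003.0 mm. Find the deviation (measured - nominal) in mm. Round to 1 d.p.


Deviation = measured - nominal
Deviation = 1003.0 - 1000
Deviation = 3.0 mm

3.0


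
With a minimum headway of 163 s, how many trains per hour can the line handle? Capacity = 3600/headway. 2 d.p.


Capacity = 3600 / headway
Capacity = 3600 / 163
Capacity = 22.09 trains/hour

22.09


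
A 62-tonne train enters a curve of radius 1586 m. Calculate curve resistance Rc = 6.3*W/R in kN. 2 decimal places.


Rc = 6.3 * W / R
Rc = 6.3 * 62 / 1586
Rc = 390.6 / 1586
Rc = 0.25 kN

0.25


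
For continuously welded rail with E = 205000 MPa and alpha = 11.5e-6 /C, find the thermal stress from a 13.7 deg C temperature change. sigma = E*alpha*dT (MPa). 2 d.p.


sigma = E * alpha * dT
sigma = 205000 * 11.5e-6 * 13.7
sigma = 2.3575 * 13.7
sigma = 32.30 MPa

32.30


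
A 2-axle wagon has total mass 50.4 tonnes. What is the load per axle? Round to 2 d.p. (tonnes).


Load per axle = total weight / number of axles
Load = 50.4 / 2
Load = 25.20 tonnes

25.20


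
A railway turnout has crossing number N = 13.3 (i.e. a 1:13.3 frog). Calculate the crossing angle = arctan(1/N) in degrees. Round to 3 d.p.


1/N = 1/13.3 = 0.075188
angle = arctan(0.075188) = 0.075047 rad
angle = 0.075047 * 180/pi = 4.300 degrees

4.300


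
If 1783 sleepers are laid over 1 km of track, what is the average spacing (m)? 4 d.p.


Spacing = 1000 m / number of sleepers
Spacing = 1000 / 1783
Spacing = 0.5609 m

0.5609


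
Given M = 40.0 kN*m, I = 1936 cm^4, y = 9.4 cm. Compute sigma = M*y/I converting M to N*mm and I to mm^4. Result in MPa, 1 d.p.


Convert units:
M = 40.0 kN*m = 40000000 N*mm
y = 9.4 cm = 94 mm
I = 1936 cm^4 = 19360000 mm^4
sigma = 40000000 * 94 / 19360000
sigma = 194.2 MPa

194.2


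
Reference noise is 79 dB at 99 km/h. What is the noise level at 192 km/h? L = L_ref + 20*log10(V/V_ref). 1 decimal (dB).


V/V_ref = 192 / 99 = 1.939394
log10(1.939394) = 0.287666
20 * 0.287666 = 5.7533
L = 79 + 5.7533 = 84.8 dB

84.8


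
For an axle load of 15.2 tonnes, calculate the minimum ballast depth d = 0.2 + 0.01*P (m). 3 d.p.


d = 0.2 + 0.01 * 15.2
d = 0.2 + 0.152
d = 0.352 m

0.352


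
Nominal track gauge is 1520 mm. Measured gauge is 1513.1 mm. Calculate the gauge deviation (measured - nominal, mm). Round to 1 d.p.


Deviation = measured - nominal
Deviation = 1513.1 - 1520
Deviation = -6.9 mm

-6.9


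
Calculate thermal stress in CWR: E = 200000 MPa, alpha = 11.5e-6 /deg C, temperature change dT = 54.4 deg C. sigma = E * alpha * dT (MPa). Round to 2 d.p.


sigma = E * alpha * dT
sigma = 200000 * 11.5e-6 * 54.4
sigma = 2.3 * 54.4
sigma = 125.12 MPa

125.12


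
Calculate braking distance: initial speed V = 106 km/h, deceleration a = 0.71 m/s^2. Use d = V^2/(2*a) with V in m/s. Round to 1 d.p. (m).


Convert speed: V = 106 / 3.6 = 29.4444 m/s
V^2 = 866.9753
d = 866.9753 / (2 * 0.71)
d = 866.9753 / 1.42
d = 610.5 m

610.5


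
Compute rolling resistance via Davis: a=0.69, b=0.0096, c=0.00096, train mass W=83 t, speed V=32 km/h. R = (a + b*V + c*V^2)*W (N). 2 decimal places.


b*V = 0.0096 * 32 = 0.3072
c*V^2 = 0.00096 * 1024 = 0.98304
R_per_t = 0.69 + 0.3072 + 0.98304 = 1.98024 N/t
R_total = 1.98024 * 83 = 164.36 N

164.36


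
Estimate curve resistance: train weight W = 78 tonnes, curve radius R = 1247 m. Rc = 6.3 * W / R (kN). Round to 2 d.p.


Rc = 6.3 * W / R
Rc = 6.3 * 78 / 1247
Rc = 491.4 / 1247
Rc = 0.39 kN

0.39


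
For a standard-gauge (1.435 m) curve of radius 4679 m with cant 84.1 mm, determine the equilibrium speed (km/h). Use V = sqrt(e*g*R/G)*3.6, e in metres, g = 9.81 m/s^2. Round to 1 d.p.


Convert cant: e = 84.1 mm = 0.0841 m
V_ms = sqrt(0.0841 * 9.81 * 4679 / 1.435)
V_ms = sqrt(2690.085895) = 51.866 m/s
V = 51.866 * 3.6 = 186.7 km/h

186.7


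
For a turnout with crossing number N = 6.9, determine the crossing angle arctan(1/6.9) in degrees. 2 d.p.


1/N = 1/6.9 = 0.144928
angle = arctan(0.144928) = 0.143925 rad
angle = 0.143925 * 180/pi = 8.25 degrees

8.25


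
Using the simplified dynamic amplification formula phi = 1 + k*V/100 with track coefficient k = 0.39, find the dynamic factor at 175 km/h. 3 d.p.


phi = 1 + k * V / 100
phi = 1 + 0.39 * 175 / 100
phi = 1 + 0.6825
phi = 1.683

1.683


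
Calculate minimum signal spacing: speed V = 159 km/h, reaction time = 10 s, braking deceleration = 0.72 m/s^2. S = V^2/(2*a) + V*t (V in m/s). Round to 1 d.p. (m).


V = 159 / 3.6 = 44.1667 m/s
Braking distance = 44.1667^2 / (2*0.72) = 1354.6489 m
Sighting distance = 44.1667 * 10 = 441.6667 m
S = 1354.6489 + 441.6667 = 1796.3 m

1796.3


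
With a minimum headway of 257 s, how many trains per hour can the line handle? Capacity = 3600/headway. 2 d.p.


Capacity = 3600 / headway
Capacity = 3600 / 257
Capacity = 14.01 trains/hour

14.01


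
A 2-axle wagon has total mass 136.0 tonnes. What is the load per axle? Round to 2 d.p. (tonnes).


Load per axle = total weight / number of axles
Load = 136.0 / 2
Load = 68.00 tonnes

68.00


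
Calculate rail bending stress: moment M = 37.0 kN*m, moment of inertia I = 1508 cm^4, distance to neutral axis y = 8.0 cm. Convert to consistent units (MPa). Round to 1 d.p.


Convert units:
M = 37.0 kN*m = 37000000 N*mm
y = 8.0 cm = 80 mm
I = 1508 cm^4 = 15080000 mm^4
sigma = 37000000 * 80 / 15080000
sigma = 196.3 MPa

196.3


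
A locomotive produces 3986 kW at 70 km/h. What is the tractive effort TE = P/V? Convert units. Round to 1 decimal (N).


Convert: P = 3986 kW = 3986000 W
V = 70 / 3.6 = 19.4444 m/s
TE = 3986000 / 19.4444
TE = 204994.3 N

204994.3


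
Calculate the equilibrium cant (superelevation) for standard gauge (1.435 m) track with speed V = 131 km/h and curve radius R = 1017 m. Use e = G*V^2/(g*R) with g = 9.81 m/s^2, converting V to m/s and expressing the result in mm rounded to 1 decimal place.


Convert speed: V = 131 / 3.6 = 36.3889 m/s
Apply formula: e = 1.435 * 36.3889^2 / (9.81 * 1017)
e = 1.435 * 1324.1512 / 9976.77
e = 0.190458 m = 190.5 mm

190.5


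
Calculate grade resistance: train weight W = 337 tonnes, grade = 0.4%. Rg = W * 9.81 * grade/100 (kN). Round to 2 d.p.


Rg = W * 9.81 * grade / 100
Rg = 337 * 9.81 * 0.4 / 100
Rg = 3305.97 * 0.004
Rg = 13.22 kN

13.22


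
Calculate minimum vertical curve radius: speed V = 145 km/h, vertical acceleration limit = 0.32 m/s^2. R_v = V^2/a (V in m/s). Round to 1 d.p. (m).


Convert speed: V = 145 / 3.6 = 40.2778 m/s
V^2 = 1622.2994 m^2/s^2
R_v = 1622.2994 / 0.32
R_v = 5069.7 m

5069.7


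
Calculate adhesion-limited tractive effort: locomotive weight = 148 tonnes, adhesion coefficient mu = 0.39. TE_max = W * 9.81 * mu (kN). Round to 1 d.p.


TE_max = W * g * mu
TE_max = 148 * 9.81 * 0.39
TE_max = 1451.88 * 0.39
TE_max = 566.2 kN

566.2


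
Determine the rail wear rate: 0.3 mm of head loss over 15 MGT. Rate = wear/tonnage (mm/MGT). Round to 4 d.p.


Wear rate = total wear / cumulative tonnage
Rate = 0.3 / 15
Rate = 0.0200 mm/MGT

0.0200


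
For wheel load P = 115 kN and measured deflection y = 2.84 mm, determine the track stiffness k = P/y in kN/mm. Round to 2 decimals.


Track stiffness k = P / y
k = 115 / 2.84
k = 40.49 kN/mm

40.49


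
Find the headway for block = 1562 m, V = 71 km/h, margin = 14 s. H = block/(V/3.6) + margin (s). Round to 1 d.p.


V = 71 / 3.6 = 19.7222 m/s
Block traversal time = 1562 / 19.7222 = 79.2 s
Headway = 79.2 + 14
Headway = 93.2 s

93.2


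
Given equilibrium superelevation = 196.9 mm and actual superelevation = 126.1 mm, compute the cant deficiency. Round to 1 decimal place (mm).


Cant deficiency = equilibrium cant - actual cant
CD = 196.9 - 126.1
CD = 70.8 mm

70.8


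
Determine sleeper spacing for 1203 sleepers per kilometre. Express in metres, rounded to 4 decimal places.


Spacing = 1000 m / number of sleepers
Spacing = 1000 / 1203
Spacing = 0.8313 m

0.8313


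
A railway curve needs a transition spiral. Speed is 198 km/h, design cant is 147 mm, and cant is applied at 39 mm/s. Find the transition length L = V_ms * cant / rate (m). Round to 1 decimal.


Convert speed: V = 198 / 3.6 = 55.0 m/s
L = 55.0 * 147 / 39
L = 8085.0 / 39
L = 207.3 m

207.3


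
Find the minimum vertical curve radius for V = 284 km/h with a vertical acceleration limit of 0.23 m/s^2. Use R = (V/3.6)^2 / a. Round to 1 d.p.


Convert speed: V = 284 / 3.6 = 78.8889 m/s
V^2 = 6223.4568 m^2/s^2
R_v = 6223.4568 / 0.23
R_v = 27058.5 m

27058.5


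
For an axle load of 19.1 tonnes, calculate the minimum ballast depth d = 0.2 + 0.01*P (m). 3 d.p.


d = 0.2 + 0.01 * 19.1
d = 0.2 + 0.191
d = 0.391 m

0.391


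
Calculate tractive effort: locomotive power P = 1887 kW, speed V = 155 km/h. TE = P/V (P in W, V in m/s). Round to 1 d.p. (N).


Convert: P = 1887 kW = 1887000 W
V = 155 / 3.6 = 43.0556 m/s
TE = 1887000 / 43.0556
TE = 43827.1 N

43827.1


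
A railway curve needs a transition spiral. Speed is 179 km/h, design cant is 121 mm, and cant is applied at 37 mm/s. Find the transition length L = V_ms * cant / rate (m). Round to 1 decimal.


Convert speed: V = 179 / 3.6 = 49.7222 m/s
L = 49.7222 * 121 / 37
L = 6016.3889 / 37
L = 162.6 m

162.6


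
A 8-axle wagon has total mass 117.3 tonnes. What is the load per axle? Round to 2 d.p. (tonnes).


Load per axle = total weight / number of axles
Load = 117.3 / 8
Load = 14.66 tonnes

14.66


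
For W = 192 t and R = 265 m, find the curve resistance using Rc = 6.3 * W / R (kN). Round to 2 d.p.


Rc = 6.3 * W / R
Rc = 6.3 * 192 / 265
Rc = 1209.6 / 265
Rc = 4.56 kN

4.56


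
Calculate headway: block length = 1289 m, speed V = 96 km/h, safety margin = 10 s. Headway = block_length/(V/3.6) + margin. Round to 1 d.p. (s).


V = 96 / 3.6 = 26.6667 m/s
Block traversal time = 1289 / 26.6667 = 48.3375 s
Headway = 48.3375 + 10
Headway = 58.3 s

58.3


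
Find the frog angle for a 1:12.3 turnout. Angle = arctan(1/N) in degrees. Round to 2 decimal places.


1/N = 1/12.3 = 0.081301
angle = arctan(0.081301) = 0.081122 rad
angle = 0.081122 * 180/pi = 4.65 degrees

4.65
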